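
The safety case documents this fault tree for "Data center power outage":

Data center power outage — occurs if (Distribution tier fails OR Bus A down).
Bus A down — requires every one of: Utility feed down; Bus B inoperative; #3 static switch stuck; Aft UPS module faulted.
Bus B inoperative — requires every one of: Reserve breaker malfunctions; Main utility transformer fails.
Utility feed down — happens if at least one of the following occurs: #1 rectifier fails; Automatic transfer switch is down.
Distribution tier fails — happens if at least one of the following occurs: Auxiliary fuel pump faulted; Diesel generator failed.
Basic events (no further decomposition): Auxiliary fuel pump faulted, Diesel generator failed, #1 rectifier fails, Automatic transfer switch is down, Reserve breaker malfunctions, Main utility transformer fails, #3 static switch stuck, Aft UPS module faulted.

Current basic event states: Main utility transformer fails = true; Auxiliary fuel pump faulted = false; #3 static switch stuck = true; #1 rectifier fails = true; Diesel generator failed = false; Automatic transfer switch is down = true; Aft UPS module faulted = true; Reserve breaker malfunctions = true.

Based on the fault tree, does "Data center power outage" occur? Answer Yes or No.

Distribution tier fails [OR]: Auxiliary fuel pump faulted=not, Diesel generator failed=not → no input occurs → does not occur.
Utility feed down [OR]: #1 rectifier fails=occurs, Automatic transfer switch is down=occurs → at least one input occurs → occurs.
Bus B inoperative [AND]: Reserve breaker malfunctions=occurs, Main utility transformer fails=occurs → all inputs occur → occurs.
Bus A down [AND]: Utility feed down=occurs, Bus B inoperative=occurs, #3 static switch stuck=occurs, Aft UPS module faulted=occurs → all inputs occur → occurs.
Data center power outage [OR]: Distribution tier fails=not, Bus A down=occurs → at least one input occurs → occurs.

Yes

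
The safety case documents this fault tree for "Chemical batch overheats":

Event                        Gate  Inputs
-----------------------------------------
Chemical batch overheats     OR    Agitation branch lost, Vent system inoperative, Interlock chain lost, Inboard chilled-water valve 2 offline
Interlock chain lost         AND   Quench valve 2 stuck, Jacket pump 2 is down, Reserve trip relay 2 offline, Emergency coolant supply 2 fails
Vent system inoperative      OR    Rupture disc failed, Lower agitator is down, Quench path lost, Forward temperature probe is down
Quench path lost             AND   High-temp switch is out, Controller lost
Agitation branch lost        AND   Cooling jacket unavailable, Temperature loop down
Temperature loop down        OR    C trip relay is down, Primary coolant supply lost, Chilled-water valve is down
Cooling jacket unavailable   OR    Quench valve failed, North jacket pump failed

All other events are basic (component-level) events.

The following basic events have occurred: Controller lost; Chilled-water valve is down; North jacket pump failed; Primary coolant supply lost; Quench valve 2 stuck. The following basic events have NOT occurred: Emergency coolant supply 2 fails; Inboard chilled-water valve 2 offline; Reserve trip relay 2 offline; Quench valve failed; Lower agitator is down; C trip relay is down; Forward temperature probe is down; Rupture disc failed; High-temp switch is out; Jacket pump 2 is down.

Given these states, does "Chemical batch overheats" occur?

Cooling jacket unavailable [OR]: Quench valve failed=not, North jacket pump failed=occurs → at least one input occurs → occurs.
Temperature loop down [OR]: C trip relay is down=not, Primary coolant supply lost=occurs, Chilled-water valve is down=occurs → at least one input occurs → occurs.
Agitation branch lost [AND]: Cooling jacket unavailable=occurs, Temperature loop down=occurs → all inputs occur → occurs.
Quench path lost [AND]: High-temp switch is out=not, Controller lost=occurs → not all inputs occur → does not occur.
Vent system inoperative [OR]: Rupture disc failed=not, Lower agitator is down=not, Quench path lost=not, Forward temperature probe is down=not → no input occurs → does not occur.
Interlock chain lost [AND]: Quench valve 2 stuck=occurs, Jacket pump 2 is down=not, Reserve trip relay 2 offline=not, Emergency coolant supply 2 fails=not → not all inputs occur → does not occur.
Chemical batch overheats [OR]: Agitation branch lost=occurs, Vent system inoperative=not, Interlock chain lost=not, Inboard chilled-water valve 2 offline=not → at least one input occurs → occurs.

Yes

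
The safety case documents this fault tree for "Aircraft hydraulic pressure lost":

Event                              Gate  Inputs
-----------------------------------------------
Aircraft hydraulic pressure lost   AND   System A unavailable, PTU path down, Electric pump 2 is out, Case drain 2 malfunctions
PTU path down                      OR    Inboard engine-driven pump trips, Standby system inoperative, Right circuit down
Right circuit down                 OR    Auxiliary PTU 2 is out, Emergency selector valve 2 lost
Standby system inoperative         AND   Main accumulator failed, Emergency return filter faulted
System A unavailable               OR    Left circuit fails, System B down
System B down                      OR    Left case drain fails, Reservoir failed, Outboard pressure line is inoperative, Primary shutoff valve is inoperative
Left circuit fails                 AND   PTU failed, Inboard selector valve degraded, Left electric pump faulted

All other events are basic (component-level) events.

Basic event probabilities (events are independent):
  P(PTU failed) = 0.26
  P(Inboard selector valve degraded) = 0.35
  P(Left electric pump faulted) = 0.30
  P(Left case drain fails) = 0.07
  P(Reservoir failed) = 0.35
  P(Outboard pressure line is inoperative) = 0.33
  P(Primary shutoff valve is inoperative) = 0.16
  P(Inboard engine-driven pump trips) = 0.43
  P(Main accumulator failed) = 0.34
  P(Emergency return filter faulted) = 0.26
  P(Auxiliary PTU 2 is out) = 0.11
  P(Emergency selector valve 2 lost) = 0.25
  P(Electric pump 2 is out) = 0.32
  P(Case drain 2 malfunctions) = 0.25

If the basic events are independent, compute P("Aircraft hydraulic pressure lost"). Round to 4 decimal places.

P(Left circuit fails) [AND] = 0.26 × 0.35 × 0.30 = 0.027300
P(System B down) [OR] = 1 − (1−0.07) × (1−0.35) × (1−0.33) × (1−0.16) = 0.659787
P(System A unavailable) [OR] = 1 − (1−0.027300) × (1−0.659787) = 0.669075
P(Standby system inoperative) [AND] = 0.34 × 0.26 = 0.088400
P(Right circuit down) [OR] = 1 − (1−0.11) × (1−0.25) = 0.332500
P(PTU path down) [OR] = 1 − (1−0.43) × (1−0.088400) × (1−0.332500) = 0.653159
P(Aircraft hydraulic pressure lost) [AND] = 0.669075 × 0.653159 × 0.32 × 0.25 = 0.034961
Rounded to 4 decimal places: P(Aircraft hydraulic pressure lost) ≈ 0.0350.

0.0350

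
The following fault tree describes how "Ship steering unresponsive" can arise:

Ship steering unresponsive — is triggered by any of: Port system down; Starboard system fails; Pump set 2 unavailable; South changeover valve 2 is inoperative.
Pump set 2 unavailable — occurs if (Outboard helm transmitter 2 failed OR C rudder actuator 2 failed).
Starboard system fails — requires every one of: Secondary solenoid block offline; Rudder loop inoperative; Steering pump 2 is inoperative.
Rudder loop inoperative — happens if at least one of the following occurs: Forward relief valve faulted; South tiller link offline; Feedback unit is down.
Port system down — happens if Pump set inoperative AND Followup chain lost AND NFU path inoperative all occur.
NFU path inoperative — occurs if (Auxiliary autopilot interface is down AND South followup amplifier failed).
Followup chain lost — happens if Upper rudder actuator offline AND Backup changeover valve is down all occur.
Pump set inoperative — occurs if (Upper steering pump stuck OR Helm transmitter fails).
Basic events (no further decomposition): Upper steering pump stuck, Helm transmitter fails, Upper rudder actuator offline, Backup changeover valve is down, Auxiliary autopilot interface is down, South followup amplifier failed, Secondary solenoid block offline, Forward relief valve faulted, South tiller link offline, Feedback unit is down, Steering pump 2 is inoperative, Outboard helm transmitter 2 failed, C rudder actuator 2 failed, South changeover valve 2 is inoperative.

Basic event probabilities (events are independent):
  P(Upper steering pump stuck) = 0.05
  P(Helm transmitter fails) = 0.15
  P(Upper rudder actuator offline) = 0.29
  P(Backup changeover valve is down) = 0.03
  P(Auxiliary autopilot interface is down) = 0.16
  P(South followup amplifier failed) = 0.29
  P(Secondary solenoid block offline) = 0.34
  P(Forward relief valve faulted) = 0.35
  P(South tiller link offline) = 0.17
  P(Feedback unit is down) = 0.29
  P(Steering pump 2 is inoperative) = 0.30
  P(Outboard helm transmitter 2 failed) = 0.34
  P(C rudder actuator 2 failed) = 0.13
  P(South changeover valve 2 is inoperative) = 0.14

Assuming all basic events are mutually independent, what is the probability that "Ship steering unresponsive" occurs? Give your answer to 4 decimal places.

P(Pump set inoperative) [OR] = 1 − (1−0.05) × (1−0.15) = 0.192500
P(Followup chain lost) [AND] = 0.29 × 0.03 = 0.008700
P(NFU path inoperative) [AND] = 0.16 × 0.29 = 0.046400
P(Port system down) [AND] = 0.192500 × 0.008700 × 0.046400 = 0.000078
P(Rudder loop inoperative) [OR] = 1 − (1−0.35) × (1−0.17) × (1−0.29) = 0.616955
P(Starboard system fails) [AND] = 0.34 × 0.616955 × 0.30 = 0.062929
P(Pump set 2 unavailable) [OR] = 1 − (1−0.34) × (1−0.13) = 0.425800
P(Ship steering unresponsive) [OR] = 1 − (1−0.000078) × (1−0.062929) × (1−0.425800) × (1−0.14) = 0.537299
Rounded to 4 decimal places: P(Ship steering unresponsive) ≈ 0.5373.

0.5373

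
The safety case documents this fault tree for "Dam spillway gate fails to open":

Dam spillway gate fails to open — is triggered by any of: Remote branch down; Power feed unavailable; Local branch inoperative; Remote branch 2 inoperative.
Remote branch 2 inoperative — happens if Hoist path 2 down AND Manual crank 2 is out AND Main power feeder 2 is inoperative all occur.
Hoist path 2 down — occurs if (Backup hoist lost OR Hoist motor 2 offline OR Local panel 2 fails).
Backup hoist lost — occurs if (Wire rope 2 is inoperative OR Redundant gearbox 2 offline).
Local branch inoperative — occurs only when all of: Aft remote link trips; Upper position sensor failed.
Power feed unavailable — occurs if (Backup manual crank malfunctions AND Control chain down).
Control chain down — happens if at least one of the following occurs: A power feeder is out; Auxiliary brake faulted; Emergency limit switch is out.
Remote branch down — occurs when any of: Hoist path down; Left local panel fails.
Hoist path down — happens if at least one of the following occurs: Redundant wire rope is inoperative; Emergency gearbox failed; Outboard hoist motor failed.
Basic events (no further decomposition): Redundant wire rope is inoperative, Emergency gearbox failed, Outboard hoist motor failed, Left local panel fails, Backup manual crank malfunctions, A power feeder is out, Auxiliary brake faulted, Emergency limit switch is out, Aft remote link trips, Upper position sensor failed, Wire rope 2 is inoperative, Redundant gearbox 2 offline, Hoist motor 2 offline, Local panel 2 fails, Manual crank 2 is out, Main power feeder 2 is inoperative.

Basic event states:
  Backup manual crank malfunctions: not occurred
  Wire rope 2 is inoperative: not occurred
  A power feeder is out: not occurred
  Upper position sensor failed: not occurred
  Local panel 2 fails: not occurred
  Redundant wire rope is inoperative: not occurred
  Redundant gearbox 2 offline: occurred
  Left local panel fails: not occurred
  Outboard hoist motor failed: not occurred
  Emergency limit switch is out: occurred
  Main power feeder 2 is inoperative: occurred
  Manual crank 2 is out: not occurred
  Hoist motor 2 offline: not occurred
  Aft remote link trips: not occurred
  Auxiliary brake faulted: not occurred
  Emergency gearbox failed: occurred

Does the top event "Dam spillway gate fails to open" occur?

Yes

Hoist path down [OR]: Redundant wire rope is inoperative=not, Emergency gearbox failed=occurs, Outboard hoist motor failed=not → at least one input occurs → occurs.
Remote branch down [OR]: Hoist path down=occurs, Left local panel fails=not → at least one input occurs → occurs.
Control chain down [OR]: A power feeder is out=not, Auxiliary brake faulted=not, Emergency limit switch is out=occurs → at least one input occurs → occurs.
Power feed unavailable [AND]: Backup manual crank malfunctions=not, Control chain down=occurs → not all inputs occur → does not occur.
Local branch inoperative [AND]: Aft remote link trips=not, Upper position sensor failed=not → not all inputs occur → does not occur.
Backup hoist lost [OR]: Wire rope 2 is inoperative=not, Redundant gearbox 2 offline=occurs → at least one input occurs → occurs.
Hoist path 2 down [OR]: Backup hoist lost=occurs, Hoist motor 2 offline=not, Local panel 2 fails=not → at least one input occurs → occurs.
Remote branch 2 inoperative [AND]: Hoist path 2 down=occurs, Manual crank 2 is out=not, Main power feeder 2 is inoperative=occurs → not all inputs occur → does not occur.
Dam spillway gate fails to open [OR]: Remote branch down=occurs, Power feed unavailable=not, Local branch inoperative=not, Remote branch 2 inoperative=not → at least one input occurs → occurs.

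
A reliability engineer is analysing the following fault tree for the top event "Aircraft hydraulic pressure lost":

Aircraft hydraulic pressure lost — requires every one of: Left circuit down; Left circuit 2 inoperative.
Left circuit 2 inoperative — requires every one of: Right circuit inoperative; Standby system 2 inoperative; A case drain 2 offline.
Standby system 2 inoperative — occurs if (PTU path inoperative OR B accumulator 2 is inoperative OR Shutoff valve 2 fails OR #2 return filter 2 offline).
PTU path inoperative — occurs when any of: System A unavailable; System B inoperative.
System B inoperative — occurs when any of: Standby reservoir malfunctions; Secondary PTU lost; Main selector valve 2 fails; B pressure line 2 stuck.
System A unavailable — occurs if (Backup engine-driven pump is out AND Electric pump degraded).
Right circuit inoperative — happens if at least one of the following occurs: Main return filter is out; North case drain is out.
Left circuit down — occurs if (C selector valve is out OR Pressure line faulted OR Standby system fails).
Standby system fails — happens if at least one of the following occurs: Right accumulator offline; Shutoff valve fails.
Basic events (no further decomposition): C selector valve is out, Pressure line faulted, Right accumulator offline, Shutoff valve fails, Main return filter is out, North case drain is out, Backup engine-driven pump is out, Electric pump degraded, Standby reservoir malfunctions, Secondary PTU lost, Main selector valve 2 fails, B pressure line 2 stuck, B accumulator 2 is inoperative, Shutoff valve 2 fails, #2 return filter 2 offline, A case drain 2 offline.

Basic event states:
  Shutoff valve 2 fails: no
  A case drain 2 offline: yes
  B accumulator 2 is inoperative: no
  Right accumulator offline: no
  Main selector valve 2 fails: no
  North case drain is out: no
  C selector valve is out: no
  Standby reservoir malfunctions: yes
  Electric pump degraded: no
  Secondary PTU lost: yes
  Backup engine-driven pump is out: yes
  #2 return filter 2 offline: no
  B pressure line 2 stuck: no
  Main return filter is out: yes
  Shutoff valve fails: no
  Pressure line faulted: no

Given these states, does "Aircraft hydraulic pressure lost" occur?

No

Standby system fails [OR]: Right accumulator offline=not, Shutoff valve fails=not → no input occurs → does not occur.
Left circuit down [OR]: C selector valve is out=not, Pressure line faulted=not, Standby system fails=not → no input occurs → does not occur.
Right circuit inoperative [OR]: Main return filter is out=occurs, North case drain is out=not → at least one input occurs → occurs.
System A unavailable [AND]: Backup engine-driven pump is out=occurs, Electric pump degraded=not → not all inputs occur → does not occur.
System B inoperative [OR]: Standby reservoir malfunctions=occurs, Secondary PTU lost=occurs, Main selector valve 2 fails=not, B pressure line 2 stuck=not → at least one input occurs → occurs.
PTU path inoperative [OR]: System A unavailable=not, System B inoperative=occurs → at least one input occurs → occurs.
Standby system 2 inoperative [OR]: PTU path inoperative=occurs, B accumulator 2 is inoperative=not, Shutoff valve 2 fails=not, #2 return filter 2 offline=not → at least one input occurs → occurs.
Left circuit 2 inoperative [AND]: Right circuit inoperative=occurs, Standby system 2 inoperative=occurs, A case drain 2 offline=occurs → all inputs occur → occurs.
Aircraft hydraulic pressure lost [AND]: Left circuit down=not, Left circuit 2 inoperative=occurs → not all inputs occur → does not occur.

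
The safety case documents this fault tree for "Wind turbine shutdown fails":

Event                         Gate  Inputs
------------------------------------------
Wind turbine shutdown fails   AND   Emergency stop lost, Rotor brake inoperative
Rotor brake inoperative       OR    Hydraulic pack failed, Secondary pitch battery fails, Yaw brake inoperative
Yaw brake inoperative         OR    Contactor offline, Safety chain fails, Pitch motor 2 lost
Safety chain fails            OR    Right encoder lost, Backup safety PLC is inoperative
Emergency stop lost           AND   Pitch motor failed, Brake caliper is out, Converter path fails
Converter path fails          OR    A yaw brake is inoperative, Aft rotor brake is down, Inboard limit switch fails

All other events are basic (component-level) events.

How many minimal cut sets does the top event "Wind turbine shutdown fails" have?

Converter path fails [OR]: union of children's cut sets → 3 cut set(s).
Emergency stop lost [AND]: one cut set from each child combined → 1 × 1 × 3 = 3 cut set(s).
Safety chain fails [OR]: union of children's cut sets → 2 cut set(s).
Yaw brake inoperative [OR]: union of children's cut sets → 4 cut set(s).
Rotor brake inoperative [OR]: union of children's cut sets → 6 cut set(s).
Wind turbine shutdown fails [AND]: one cut set from each child combined → 3 × 6 = 18 cut set(s).

18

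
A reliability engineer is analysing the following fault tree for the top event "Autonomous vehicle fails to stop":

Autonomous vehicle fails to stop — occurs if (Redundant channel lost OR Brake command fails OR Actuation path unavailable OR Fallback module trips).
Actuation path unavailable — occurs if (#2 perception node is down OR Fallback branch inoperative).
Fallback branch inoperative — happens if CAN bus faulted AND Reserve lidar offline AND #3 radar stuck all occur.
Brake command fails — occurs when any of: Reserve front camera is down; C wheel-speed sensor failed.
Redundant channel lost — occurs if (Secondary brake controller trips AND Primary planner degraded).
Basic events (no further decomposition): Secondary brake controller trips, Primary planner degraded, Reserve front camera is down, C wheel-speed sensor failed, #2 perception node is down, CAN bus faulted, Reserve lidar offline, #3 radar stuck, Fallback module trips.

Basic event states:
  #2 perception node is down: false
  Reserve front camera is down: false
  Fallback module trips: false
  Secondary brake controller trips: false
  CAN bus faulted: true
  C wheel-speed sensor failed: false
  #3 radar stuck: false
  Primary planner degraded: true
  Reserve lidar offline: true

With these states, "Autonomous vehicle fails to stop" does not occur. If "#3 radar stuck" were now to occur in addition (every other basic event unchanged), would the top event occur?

Counterfactual: set "#3 radar stuck" to occurred.
Redundant channel lost [AND]: Secondary brake controller trips=not, Primary planner degraded=occurs → not all inputs occur → does not occur.
Brake command fails [OR]: Reserve front camera is down=not, C wheel-speed sensor failed=not → no input occurs → does not occur.
Fallback branch inoperative [AND]: CAN bus faulted=occurs, Reserve lidar offline=occurs, #3 radar stuck=occurs → all inputs occur → occurs.
Actuation path unavailable [OR]: #2 perception node is down=not, Fallback branch inoperative=occurs → at least one input occurs → occurs.
Autonomous vehicle fails to stop [OR]: Redundant channel lost=not, Brake command fails=not, Actuation path unavailable=occurs, Fallback module trips=not → at least one input occurs → occurs.

Yes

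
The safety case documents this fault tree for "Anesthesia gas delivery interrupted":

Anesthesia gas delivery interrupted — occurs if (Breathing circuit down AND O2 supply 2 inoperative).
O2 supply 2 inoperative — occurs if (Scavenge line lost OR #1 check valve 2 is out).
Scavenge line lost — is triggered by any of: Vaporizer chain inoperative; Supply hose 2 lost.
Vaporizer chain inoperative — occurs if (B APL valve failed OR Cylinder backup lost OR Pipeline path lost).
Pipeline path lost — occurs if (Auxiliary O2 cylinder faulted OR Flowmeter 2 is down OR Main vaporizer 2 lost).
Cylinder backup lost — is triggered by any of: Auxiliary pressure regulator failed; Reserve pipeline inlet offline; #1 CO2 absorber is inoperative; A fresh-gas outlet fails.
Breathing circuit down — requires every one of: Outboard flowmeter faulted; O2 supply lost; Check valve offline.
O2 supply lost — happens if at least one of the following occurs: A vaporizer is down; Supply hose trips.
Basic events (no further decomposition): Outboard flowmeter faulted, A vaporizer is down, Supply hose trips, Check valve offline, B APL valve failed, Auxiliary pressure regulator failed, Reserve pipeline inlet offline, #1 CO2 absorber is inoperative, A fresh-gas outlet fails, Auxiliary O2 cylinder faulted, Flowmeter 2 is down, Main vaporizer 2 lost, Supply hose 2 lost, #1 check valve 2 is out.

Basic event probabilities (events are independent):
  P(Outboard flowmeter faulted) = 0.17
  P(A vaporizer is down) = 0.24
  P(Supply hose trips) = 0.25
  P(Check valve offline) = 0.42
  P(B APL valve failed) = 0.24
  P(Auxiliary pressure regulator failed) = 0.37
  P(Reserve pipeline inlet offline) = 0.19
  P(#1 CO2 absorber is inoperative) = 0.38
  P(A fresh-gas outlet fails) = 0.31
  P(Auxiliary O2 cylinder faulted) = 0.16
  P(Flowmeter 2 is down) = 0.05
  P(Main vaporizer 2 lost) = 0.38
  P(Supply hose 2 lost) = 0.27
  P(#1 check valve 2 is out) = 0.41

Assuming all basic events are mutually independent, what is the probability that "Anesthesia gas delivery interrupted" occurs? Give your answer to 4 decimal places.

P(O2 supply lost) [OR] = 1 − (1−0.24) × (1−0.25) = 0.430000
P(Breathing circuit down) [AND] = 0.17 × 0.430000 × 0.42 = 0.030702
P(Cylinder backup lost) [OR] = 1 − (1−0.37) × (1−0.19) × (1−0.38) × (1−0.31) = 0.781694
P(Pipeline path lost) [OR] = 1 − (1−0.16) × (1−0.05) × (1−0.38) = 0.505240
P(Vaporizer chain inoperative) [OR] = 1 − (1−0.24) × (1−0.781694) × (1−0.505240) = 0.917913
P(Scavenge line lost) [OR] = 1 − (1−0.917913) × (1−0.27) = 0.940076
P(O2 supply 2 inoperative) [OR] = 1 − (1−0.940076) × (1−0.41) = 0.964645
P(Anesthesia gas delivery interrupted) [AND] = 0.030702 × 0.964645 = 0.029617
Rounded to 4 decimal places: P(Anesthesia gas delivery interrupted) ≈ 0.0296.

0.0296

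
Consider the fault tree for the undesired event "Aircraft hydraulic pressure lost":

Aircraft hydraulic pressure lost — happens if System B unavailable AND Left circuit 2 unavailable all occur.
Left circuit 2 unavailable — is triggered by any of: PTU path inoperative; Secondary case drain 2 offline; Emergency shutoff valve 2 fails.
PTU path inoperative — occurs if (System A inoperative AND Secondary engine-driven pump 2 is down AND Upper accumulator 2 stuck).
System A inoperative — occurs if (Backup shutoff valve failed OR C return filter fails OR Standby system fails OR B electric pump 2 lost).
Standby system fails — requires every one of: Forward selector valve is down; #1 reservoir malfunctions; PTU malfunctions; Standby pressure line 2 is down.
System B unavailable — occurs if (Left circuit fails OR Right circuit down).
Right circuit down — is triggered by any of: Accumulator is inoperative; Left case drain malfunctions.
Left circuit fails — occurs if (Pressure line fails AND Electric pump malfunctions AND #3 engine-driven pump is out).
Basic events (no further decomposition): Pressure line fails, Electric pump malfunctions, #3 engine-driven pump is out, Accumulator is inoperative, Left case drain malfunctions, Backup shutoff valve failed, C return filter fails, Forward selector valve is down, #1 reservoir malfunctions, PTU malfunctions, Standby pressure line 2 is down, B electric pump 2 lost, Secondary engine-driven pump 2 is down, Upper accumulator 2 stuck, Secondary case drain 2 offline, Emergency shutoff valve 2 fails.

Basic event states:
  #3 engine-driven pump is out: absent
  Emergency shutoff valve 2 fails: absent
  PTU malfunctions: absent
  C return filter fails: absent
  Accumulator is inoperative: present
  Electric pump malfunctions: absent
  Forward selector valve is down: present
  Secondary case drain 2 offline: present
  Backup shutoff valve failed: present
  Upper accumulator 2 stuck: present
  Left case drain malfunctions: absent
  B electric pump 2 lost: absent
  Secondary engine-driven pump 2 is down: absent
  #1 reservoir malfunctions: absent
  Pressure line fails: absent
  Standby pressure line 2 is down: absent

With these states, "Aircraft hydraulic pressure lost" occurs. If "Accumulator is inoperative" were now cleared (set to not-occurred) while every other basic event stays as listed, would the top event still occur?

No

Counterfactual: set "Accumulator is inoperative" to not occurred.
Left circuit fails [AND]: Pressure line fails=not, Electric pump malfunctions=not, #3 engine-driven pump is out=not → not all inputs occur → does not occur.
Right circuit down [OR]: Accumulator is inoperative=not, Left case drain malfunctions=not → no input occurs → does not occur.
System B unavailable [OR]: Left circuit fails=not, Right circuit down=not → no input occurs → does not occur.
Standby system fails [AND]: Forward selector valve is down=occurs, #1 reservoir malfunctions=not, PTU malfunctions=not, Standby pressure line 2 is down=not → not all inputs occur → does not occur.
System A inoperative [OR]: Backup shutoff valve failed=occurs, C return filter fails=not, Standby system fails=not, B electric pump 2 lost=not → at least one input occurs → occurs.
PTU path inoperative [AND]: System A inoperative=occurs, Secondary engine-driven pump 2 is down=not, Upper accumulator 2 stuck=occurs → not all inputs occur → does not occur.
Left circuit 2 unavailable [OR]: PTU path inoperative=not, Secondary case drain 2 offline=occurs, Emergency shutoff valve 2 fails=not → at least one input occurs → occurs.
Aircraft hydraulic pressure lost [AND]: System B unavailable=not, Left circuit 2 unavailable=occurs → not all inputs occur → does not occur.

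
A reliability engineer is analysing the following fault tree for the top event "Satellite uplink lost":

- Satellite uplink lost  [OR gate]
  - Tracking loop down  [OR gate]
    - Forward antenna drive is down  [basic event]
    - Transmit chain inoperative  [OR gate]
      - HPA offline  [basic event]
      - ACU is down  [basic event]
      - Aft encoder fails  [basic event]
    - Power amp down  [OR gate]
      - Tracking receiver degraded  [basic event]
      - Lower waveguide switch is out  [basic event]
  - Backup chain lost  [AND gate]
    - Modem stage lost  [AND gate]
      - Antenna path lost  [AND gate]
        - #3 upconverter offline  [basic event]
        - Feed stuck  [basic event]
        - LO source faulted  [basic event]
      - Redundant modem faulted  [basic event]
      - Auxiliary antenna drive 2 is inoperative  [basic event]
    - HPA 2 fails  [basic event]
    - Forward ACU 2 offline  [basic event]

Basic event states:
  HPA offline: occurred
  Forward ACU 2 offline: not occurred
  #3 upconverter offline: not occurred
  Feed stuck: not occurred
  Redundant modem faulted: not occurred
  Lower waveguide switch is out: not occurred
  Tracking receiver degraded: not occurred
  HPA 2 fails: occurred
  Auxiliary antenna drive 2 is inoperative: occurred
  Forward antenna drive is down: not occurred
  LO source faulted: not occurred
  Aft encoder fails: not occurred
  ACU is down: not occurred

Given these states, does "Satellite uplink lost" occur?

Yes

Transmit chain inoperative [OR]: HPA offline=occurs, ACU is down=not, Aft encoder fails=not → at least one input occurs → occurs.
Power amp down [OR]: Tracking receiver degraded=not, Lower waveguide switch is out=not → no input occurs → does not occur.
Tracking loop down [OR]: Forward antenna drive is down=not, Transmit chain inoperative=occurs, Power amp down=not → at least one input occurs → occurs.
Antenna path lost [AND]: #3 upconverter offline=not, Feed stuck=not, LO source faulted=not → not all inputs occur → does not occur.
Modem stage lost [AND]: Antenna path lost=not, Redundant modem faulted=not, Auxiliary antenna drive 2 is inoperative=occurs → not all inputs occur → does not occur.
Backup chain lost [AND]: Modem stage lost=not, HPA 2 fails=occurs, Forward ACU 2 offline=not → not all inputs occur → does not occur.
Satellite uplink lost [OR]: Tracking loop down=occurs, Backup chain lost=not → at least one input occurs → occurs.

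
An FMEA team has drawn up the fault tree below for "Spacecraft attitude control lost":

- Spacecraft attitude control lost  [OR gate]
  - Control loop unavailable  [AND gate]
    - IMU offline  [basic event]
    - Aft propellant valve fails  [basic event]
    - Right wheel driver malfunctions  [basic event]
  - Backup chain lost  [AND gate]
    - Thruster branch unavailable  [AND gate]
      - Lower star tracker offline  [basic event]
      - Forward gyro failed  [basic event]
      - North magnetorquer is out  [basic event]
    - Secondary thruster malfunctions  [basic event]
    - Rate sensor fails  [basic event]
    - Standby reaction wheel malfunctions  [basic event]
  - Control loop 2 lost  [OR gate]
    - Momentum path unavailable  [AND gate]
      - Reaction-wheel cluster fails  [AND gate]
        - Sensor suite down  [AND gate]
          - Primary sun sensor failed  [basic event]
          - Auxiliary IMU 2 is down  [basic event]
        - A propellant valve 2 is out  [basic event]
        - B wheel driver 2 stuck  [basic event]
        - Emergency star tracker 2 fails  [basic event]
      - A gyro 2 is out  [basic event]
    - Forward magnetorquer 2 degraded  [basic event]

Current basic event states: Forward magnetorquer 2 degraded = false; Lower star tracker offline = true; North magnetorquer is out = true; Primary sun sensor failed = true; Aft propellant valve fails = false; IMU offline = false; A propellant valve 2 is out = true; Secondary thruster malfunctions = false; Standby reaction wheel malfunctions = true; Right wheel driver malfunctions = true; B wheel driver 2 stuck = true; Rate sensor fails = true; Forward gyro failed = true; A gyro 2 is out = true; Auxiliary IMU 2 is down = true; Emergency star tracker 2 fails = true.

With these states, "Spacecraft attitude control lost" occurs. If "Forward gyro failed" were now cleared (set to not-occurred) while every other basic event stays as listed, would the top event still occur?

Yes

Counterfactual: set "Forward gyro failed" to not occurred.
Control loop unavailable [AND]: IMU offline=not, Aft propellant valve fails=not, Right wheel driver malfunctions=occurs → not all inputs occur → does not occur.
Thruster branch unavailable [AND]: Lower star tracker offline=occurs, Forward gyro failed=not, North magnetorquer is out=occurs → not all inputs occur → does not occur.
Backup chain lost [AND]: Thruster branch unavailable=not, Secondary thruster malfunctions=not, Rate sensor fails=occurs, Standby reaction wheel malfunctions=occurs → not all inputs occur → does not occur.
Sensor suite down [AND]: Primary sun sensor failed=occurs, Auxiliary IMU 2 is down=occurs → all inputs occur → occurs.
Reaction-wheel cluster fails [AND]: Sensor suite down=occurs, A propellant valve 2 is out=occurs, B wheel driver 2 stuck=occurs, Emergency star tracker 2 fails=occurs → all inputs occur → occurs.
Momentum path unavailable [AND]: Reaction-wheel cluster fails=occurs, A gyro 2 is out=occurs → all inputs occur → occurs.
Control loop 2 lost [OR]: Momentum path unavailable=occurs, Forward magnetorquer 2 degraded=not → at least one input occurs → occurs.
Spacecraft attitude control lost [OR]: Control loop unavailable=not, Backup chain lost=not, Control loop 2 lost=occurs → at least one input occurs → occurs.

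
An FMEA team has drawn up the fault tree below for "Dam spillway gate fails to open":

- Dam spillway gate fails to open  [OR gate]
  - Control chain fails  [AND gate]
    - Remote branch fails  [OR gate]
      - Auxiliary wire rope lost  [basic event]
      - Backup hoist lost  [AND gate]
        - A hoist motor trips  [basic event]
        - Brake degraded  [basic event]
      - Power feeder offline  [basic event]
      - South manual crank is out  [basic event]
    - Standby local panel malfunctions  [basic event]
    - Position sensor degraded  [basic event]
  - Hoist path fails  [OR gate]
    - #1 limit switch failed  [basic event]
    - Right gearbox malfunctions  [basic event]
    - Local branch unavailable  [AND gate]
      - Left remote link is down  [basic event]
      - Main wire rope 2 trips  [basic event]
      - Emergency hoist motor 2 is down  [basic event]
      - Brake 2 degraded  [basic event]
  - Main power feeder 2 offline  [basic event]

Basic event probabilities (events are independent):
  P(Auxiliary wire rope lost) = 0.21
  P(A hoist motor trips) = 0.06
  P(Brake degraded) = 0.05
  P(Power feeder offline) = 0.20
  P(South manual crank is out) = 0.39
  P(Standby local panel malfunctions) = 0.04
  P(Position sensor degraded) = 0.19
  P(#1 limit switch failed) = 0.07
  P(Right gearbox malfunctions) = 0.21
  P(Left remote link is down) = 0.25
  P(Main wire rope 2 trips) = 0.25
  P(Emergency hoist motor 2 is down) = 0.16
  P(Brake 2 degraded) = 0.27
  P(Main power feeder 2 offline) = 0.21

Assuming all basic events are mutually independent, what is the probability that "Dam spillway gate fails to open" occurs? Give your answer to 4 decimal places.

P(Backup hoist lost) [AND] = 0.06 × 0.05 = 0.003000
P(Remote branch fails) [OR] = 1 − (1−0.21) × (1−0.003000) × (1−0.20) × (1−0.39) = 0.615637
P(Control chain fails) [AND] = 0.615637 × 0.04 × 0.19 = 0.004679
P(Local branch unavailable) [AND] = 0.25 × 0.25 × 0.16 × 0.27 = 0.002700
P(Hoist path fails) [OR] = 1 − (1−0.07) × (1−0.21) × (1−0.002700) = 0.267284
P(Dam spillway gate fails to open) [OR] = 1 − (1−0.004679) × (1−0.267284) × (1−0.21) = 0.423863
Rounded to 4 decimal places: P(Dam spillway gate fails to open) ≈ 0.4239.

0.4239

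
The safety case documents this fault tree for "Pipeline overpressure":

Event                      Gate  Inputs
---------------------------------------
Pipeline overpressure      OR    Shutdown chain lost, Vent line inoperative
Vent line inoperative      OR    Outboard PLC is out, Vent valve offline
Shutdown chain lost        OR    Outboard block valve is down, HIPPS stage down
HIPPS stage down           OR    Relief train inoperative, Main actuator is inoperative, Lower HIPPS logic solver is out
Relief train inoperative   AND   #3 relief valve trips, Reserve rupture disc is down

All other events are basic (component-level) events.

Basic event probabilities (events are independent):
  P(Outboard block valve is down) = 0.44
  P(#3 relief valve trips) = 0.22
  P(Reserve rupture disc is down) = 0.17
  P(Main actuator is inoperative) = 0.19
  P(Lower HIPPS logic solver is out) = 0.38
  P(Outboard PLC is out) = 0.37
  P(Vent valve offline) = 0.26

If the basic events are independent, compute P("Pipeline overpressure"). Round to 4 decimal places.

P(Relief train inoperative) [AND] = 0.22 × 0.17 = 0.037400
P(HIPPS stage down) [OR] = 1 − (1−0.037400) × (1−0.19) × (1−0.38) = 0.516582
P(Shutdown chain lost) [OR] = 1 − (1−0.44) × (1−0.516582) = 0.729286
P(Vent line inoperative) [OR] = 1 − (1−0.37) × (1−0.26) = 0.533800
P(Pipeline overpressure) [OR] = 1 − (1−0.729286) × (1−0.533800) = 0.873793
Rounded to 4 decimal places: P(Pipeline overpressure) ≈ 0.8738.

0.8738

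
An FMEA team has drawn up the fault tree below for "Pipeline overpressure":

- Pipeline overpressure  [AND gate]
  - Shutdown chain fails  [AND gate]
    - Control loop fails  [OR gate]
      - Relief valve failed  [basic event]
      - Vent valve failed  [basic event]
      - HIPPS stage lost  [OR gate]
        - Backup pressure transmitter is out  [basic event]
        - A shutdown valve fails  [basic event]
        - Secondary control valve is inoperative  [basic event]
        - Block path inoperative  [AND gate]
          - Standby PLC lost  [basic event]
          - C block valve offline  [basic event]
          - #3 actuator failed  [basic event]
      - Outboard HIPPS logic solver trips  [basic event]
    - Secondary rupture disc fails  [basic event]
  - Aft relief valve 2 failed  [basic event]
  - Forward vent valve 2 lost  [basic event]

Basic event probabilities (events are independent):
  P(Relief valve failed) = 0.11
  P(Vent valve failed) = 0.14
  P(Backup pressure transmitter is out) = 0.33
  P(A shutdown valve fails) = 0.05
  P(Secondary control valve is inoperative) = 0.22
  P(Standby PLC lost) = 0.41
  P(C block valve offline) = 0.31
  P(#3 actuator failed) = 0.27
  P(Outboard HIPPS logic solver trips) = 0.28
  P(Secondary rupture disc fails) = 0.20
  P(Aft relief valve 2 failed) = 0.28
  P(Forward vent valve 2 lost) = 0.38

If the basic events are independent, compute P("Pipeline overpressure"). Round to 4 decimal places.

0.0157

P(Block path inoperative) [AND] = 0.41 × 0.31 × 0.27 = 0.034317
P(HIPPS stage lost) [OR] = 1 − (1−0.33) × (1−0.05) × (1−0.22) × (1−0.034317) = 0.520567
P(Control loop fails) [OR] = 1 − (1−0.11) × (1−0.14) × (1−0.520567) × (1−0.28) = 0.735790
P(Shutdown chain fails) [AND] = 0.735790 × 0.20 = 0.147158
P(Pipeline overpressure) [AND] = 0.147158 × 0.28 × 0.38 = 0.015658
Rounded to 4 decimal places: P(Pipeline overpressure) ≈ 0.0157.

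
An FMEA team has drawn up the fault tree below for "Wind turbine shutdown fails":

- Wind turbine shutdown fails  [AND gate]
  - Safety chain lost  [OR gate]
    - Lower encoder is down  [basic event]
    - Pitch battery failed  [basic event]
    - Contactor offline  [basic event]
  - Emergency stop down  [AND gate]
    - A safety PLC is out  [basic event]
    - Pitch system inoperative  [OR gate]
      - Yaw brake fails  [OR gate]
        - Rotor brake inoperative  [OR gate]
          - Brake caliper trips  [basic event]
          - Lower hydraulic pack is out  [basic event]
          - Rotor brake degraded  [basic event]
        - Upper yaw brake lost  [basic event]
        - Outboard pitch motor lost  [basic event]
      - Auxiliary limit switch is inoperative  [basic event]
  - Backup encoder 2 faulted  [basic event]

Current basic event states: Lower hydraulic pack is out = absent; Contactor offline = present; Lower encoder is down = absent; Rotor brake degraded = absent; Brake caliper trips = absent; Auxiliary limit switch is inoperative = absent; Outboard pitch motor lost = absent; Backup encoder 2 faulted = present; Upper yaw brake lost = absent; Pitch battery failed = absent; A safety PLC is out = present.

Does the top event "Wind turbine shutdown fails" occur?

Safety chain lost [OR]: Lower encoder is down=not, Pitch battery failed=not, Contactor offline=occurs → at least one input occurs → occurs.
Rotor brake inoperative [OR]: Brake caliper trips=not, Lower hydraulic pack is out=not, Rotor brake degraded=not → no input occurs → does not occur.
Yaw brake fails [OR]: Rotor brake inoperative=not, Upper yaw brake lost=not, Outboard pitch motor lost=not → no input occurs → does not occur.
Pitch system inoperative [OR]: Yaw brake fails=not, Auxiliary limit switch is inoperative=not → no input occurs → does not occur.
Emergency stop down [AND]: A safety PLC is out=occurs, Pitch system inoperative=not → not all inputs occur → does not occur.
Wind turbine shutdown fails [AND]: Safety chain lost=occurs, Emergency stop down=not, Backup encoder 2 faulted=occurs → not all inputs occur → does not occur.

No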